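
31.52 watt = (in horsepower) 0.04227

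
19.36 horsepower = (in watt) 1.444e+04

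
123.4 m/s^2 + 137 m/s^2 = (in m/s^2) 260.4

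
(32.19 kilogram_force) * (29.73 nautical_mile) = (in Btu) 1.647e+04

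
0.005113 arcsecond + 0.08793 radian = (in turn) 0.01399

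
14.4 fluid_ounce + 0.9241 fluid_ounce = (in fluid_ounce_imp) 15.95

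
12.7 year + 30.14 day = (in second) 4.031e+08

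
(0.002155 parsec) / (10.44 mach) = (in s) 1.871e+10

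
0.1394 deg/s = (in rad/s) 0.002433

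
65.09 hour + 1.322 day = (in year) 0.01105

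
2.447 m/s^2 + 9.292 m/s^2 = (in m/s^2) 11.74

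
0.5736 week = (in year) 0.011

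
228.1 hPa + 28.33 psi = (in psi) 31.64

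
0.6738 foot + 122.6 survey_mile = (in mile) 122.6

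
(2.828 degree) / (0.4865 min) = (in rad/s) 0.001691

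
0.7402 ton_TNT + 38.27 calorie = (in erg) 3.097e+16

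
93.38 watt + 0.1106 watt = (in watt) 93.49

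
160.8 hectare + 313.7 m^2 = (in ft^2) 1.731e+07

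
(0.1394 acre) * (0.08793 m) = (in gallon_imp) 1.091e+04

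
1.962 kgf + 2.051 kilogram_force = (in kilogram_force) 4.013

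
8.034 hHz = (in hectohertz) 8.034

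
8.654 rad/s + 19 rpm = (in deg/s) 609.8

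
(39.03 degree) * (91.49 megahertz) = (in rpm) 5.951e+08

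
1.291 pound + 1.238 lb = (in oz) 40.46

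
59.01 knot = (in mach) 0.08916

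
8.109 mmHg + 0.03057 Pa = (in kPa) 1.081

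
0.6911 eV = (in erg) 1.107e-12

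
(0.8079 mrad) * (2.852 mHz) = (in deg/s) 0.000132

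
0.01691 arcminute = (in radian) 4.919e-06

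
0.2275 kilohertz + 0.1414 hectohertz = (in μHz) 2.416e+08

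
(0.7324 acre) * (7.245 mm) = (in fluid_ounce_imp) 7.558e+05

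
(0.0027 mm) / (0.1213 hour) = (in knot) 1.202e-08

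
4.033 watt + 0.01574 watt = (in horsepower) 0.005429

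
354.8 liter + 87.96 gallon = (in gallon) 181.7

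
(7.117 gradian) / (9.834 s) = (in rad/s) 0.01137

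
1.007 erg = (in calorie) 2.407e-08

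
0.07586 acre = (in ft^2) 3304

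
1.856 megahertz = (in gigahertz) 0.001856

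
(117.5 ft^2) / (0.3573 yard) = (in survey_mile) 0.02076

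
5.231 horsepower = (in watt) 3901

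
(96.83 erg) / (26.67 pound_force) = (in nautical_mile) 4.407e-11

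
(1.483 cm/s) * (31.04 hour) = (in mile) 1.03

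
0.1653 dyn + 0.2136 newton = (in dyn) 2.136e+04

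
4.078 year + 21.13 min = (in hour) 3.572e+04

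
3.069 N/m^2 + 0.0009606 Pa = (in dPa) 30.7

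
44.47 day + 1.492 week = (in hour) 1318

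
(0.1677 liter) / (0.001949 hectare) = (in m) 8.604e-06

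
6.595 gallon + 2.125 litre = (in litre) 27.09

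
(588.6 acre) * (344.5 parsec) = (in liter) 2.532e+28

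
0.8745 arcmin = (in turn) 4.049e-05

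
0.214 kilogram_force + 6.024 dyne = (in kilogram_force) 0.214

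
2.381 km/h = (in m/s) 0.6614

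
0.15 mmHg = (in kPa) 0.02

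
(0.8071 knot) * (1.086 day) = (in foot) 1.278e+05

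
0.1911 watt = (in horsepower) 0.0002563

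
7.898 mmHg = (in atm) 0.01039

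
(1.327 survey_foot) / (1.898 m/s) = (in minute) 0.003552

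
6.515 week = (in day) 45.6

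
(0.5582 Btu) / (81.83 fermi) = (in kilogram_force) 7.339e+14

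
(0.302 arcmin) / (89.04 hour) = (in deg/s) 1.57e-08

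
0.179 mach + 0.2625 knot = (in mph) 136.6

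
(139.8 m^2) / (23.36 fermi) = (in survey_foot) 1.963e+16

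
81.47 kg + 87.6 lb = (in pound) 267.2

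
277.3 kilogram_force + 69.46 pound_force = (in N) 3028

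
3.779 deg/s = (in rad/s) 0.06596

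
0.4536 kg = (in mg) 4.536e+05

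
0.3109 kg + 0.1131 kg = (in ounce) 14.96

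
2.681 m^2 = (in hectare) 0.0002681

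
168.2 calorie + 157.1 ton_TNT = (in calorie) 1.571e+11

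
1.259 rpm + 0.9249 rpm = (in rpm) 2.184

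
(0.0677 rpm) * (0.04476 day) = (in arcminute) 9.425e+04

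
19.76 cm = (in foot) 0.6483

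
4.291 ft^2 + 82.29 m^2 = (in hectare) 0.008269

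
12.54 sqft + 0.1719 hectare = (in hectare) 0.172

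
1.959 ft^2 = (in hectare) 1.82e-05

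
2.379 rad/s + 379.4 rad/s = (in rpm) 3646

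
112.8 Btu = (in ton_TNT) 2.844e-05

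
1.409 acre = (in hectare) 0.5702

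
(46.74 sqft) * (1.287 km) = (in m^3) 5589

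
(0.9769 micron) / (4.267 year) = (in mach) 2.132e-17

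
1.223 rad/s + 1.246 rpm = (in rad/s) 1.353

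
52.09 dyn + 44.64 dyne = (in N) 0.0009673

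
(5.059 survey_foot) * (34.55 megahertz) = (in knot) 1.036e+08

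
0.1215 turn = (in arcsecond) 1.575e+05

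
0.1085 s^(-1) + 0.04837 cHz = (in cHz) 10.9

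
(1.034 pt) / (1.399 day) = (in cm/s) 3.018e-07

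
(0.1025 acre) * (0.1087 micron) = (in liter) 0.04509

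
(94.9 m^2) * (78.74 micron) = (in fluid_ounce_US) 252.7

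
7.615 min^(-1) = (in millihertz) 126.9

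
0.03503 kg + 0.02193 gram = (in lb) 0.07728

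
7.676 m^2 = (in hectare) 0.0007676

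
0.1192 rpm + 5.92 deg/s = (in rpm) 1.106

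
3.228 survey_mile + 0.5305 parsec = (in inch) 6.445e+17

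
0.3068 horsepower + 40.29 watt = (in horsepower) 0.3608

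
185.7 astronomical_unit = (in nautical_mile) 1.5e+10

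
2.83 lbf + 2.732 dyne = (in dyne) 1.259e+06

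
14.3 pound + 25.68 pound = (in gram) 1.813e+04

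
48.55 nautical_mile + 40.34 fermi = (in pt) 2.549e+08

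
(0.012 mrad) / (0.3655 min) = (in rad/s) 5.472e-07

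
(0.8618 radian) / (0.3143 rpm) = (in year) 8.303e-07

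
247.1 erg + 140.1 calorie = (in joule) 586.2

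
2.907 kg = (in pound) 6.409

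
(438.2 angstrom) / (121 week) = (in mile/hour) 1.339e-15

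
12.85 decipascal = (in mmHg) 0.009638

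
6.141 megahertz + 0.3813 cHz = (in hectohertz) 6.141e+04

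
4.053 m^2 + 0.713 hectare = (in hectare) 0.7134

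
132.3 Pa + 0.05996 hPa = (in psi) 0.02006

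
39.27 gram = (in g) 39.27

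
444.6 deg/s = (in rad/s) 7.76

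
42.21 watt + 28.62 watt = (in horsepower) 0.09498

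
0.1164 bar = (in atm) 0.1149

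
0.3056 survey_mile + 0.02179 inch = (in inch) 1.936e+04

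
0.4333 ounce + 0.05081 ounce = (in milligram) 1.372e+04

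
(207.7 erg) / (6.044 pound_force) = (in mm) 0.0007725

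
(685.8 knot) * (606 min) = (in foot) 4.209e+07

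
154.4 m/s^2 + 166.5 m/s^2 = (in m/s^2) 320.9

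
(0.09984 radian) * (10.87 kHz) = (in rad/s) 1085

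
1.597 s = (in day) 1.848e-05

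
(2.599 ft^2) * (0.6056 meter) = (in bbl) 0.9197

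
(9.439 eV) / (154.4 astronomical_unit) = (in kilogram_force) 6.676e-33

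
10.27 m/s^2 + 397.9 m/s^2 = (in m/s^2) 408.2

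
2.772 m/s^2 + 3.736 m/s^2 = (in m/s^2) 6.508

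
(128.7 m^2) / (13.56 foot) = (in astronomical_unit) 2.082e-10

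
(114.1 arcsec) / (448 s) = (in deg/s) 7.075e-05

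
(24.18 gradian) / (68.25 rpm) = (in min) 0.0008857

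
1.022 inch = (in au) 1.735e-13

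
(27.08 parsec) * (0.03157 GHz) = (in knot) 5.128e+25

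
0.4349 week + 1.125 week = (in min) 1.572e+04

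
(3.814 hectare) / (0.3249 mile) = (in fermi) 7.294e+16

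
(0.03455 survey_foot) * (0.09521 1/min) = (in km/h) 6.016e-05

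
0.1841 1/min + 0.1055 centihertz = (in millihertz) 4.123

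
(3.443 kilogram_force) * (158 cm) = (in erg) 5.335e+08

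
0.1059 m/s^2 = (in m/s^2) 0.1059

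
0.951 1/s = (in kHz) 0.000951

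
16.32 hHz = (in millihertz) 1.632e+06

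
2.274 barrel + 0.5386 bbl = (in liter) 447.2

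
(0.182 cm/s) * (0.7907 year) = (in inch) 1.787e+06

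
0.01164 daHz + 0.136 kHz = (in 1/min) 8167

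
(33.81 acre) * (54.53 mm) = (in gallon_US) 1.971e+06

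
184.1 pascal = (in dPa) 1841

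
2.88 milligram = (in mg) 2.88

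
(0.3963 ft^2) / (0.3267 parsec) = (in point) 1.035e-14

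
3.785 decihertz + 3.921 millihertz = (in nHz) 3.824e+08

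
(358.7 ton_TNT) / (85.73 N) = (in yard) 1.914e+10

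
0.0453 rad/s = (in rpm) 0.4326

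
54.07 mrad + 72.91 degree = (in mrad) 1327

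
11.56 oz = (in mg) 3.277e+05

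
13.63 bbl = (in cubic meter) 2.167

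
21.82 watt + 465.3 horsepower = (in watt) 3.47e+05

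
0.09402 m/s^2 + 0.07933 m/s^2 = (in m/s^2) 0.1734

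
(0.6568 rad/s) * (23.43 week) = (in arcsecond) 1.92e+12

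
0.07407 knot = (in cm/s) 3.81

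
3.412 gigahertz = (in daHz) 3.412e+08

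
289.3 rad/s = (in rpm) 2763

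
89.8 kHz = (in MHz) 0.0898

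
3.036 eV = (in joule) 4.864e-19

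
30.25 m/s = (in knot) 58.8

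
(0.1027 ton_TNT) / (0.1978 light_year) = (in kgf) 2.341e-08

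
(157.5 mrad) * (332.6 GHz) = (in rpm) 5.002e+11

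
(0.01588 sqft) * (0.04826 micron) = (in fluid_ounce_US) 2.407e-06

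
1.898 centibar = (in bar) 0.01898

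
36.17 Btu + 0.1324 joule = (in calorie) 9121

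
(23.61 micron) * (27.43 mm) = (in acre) 1.6e-10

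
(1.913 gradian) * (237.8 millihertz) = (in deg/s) 0.4094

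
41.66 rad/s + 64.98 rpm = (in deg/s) 2777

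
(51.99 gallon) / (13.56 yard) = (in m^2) 0.01587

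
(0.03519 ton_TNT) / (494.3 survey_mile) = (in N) 185.1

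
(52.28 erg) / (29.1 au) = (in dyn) 1.201e-13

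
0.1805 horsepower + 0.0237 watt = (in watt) 134.6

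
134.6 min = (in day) 0.09347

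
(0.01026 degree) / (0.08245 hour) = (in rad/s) 6.033e-07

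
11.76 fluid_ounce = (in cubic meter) 0.0003478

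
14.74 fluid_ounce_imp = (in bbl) 0.002634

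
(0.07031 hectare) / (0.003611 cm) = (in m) 1.947e+07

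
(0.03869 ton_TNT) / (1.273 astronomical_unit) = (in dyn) 85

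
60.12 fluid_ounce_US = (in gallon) 0.4697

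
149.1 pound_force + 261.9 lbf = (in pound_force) 411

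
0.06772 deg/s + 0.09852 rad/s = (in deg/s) 5.713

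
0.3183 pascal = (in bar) 3.183e-06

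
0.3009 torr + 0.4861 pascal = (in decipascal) 406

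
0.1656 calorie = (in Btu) 0.0006567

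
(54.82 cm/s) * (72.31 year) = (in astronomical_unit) 0.008356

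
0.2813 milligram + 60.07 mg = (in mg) 60.35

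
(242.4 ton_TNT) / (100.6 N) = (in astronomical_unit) 0.06739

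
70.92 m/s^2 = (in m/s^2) 70.92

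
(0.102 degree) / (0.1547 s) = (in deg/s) 0.6593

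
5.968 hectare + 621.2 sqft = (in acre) 14.76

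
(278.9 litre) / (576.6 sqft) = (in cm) 0.5206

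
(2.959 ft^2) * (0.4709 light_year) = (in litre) 1.225e+18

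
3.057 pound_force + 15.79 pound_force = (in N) 83.84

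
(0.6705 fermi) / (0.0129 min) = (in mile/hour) 1.938e-15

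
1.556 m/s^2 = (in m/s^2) 1.556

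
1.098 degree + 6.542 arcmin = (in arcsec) 4345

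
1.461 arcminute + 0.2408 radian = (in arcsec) 4.976e+04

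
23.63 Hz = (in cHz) 2363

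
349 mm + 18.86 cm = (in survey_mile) 0.000334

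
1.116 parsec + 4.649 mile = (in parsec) 1.116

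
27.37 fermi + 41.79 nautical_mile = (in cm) 7.74e+06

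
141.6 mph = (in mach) 0.1859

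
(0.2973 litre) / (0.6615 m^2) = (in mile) 2.793e-07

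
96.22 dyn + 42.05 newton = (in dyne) 4.205e+06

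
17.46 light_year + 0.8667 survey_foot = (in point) 4.682e+20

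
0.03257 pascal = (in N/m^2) 0.03257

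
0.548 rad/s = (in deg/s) 31.4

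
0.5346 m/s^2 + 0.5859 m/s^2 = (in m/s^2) 1.12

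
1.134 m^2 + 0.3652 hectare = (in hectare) 0.3653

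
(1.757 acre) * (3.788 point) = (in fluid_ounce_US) 3.213e+05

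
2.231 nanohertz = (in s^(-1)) 2.231e-09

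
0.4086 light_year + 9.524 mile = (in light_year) 0.4086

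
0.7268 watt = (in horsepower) 0.0009747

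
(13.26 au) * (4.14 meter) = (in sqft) 8.84e+13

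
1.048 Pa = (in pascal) 1.048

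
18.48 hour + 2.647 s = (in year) 0.00211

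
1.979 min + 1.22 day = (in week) 0.1745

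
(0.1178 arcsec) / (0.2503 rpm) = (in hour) 6.052e-09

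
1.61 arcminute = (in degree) 0.02683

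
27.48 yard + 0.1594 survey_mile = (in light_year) 2.977e-14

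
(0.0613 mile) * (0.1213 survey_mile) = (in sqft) 2.073e+05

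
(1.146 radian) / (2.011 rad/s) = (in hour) 0.0001583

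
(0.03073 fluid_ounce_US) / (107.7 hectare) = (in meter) 8.438e-13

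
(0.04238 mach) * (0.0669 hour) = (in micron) 3.475e+09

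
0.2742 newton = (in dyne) 2.742e+04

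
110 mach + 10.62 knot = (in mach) 110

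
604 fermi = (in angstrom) 0.00604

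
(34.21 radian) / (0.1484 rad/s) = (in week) 0.0003812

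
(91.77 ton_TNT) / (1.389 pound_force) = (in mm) 6.214e+13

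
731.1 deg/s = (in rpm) 121.9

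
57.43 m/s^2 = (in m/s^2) 57.43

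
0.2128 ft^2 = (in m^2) 0.01977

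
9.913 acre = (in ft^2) 4.318e+05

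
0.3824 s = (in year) 1.213e-08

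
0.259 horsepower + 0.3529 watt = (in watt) 193.5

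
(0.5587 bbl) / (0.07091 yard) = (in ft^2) 14.75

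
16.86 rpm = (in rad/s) 1.766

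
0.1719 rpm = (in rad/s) 0.018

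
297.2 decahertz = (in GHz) 2.972e-06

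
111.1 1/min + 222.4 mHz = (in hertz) 2.074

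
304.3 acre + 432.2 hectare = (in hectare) 555.3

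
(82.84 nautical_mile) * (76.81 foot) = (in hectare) 359.2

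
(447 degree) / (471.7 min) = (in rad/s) 0.0002757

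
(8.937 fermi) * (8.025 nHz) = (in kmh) 2.582e-22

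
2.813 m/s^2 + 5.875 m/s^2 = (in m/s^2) 8.688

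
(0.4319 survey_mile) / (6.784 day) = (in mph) 0.002653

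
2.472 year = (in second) 7.796e+07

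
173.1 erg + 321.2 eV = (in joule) 1.731e-05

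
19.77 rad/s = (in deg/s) 1133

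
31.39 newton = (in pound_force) 7.057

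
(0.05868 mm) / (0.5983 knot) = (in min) 3.177e-06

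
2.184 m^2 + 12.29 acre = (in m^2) 4.974e+04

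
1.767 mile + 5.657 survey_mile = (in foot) 3.92e+04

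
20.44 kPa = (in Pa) 2.044e+04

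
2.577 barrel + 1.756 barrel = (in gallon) 182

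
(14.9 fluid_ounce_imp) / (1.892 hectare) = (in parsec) 7.252e-25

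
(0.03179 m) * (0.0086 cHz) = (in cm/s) 0.0002734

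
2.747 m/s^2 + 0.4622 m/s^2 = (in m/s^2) 3.209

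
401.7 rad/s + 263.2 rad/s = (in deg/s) 3.81e+04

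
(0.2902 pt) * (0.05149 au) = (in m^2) 7.886e+05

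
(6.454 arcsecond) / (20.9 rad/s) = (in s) 1.497e-06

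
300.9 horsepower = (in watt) 2.244e+05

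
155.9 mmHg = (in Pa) 2.078e+04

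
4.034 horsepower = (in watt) 3008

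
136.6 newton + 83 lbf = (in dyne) 5.058e+07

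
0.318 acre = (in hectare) 0.1287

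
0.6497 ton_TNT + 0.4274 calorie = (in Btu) 2.576e+06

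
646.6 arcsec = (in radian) 0.003135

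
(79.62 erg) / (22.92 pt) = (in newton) 0.0009847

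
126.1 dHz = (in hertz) 12.61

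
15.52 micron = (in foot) 5.092e-05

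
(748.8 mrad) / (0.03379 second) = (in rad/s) 22.16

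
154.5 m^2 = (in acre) 0.03818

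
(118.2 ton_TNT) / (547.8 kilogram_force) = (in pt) 2.61e+11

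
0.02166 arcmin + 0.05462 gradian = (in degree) 0.04952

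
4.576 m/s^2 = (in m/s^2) 4.576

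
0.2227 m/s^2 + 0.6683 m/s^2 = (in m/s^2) 0.891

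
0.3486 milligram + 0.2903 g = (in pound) 0.0006408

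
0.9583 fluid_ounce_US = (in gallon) 0.007487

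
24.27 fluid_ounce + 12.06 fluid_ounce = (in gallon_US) 0.2838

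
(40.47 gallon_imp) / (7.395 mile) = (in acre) 3.82e-09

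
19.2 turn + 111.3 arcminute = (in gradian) 7682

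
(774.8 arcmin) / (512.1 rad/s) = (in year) 1.396e-11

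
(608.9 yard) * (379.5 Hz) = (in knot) 4.107e+05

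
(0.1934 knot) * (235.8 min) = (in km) 1.408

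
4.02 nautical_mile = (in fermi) 7.445e+18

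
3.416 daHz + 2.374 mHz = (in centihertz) 3416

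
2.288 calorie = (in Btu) 0.009073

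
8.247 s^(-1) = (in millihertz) 8247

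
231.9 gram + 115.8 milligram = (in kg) 0.232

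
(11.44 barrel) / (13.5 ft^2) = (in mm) 1450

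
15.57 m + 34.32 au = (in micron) 5.134e+18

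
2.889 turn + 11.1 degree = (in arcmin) 6.307e+04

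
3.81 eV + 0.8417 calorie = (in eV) 2.198e+19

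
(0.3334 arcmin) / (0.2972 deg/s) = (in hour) 5.194e-06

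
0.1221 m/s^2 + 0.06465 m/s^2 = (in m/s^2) 0.1867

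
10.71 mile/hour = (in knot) 9.307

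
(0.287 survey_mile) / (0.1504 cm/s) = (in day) 3.554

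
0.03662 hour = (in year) 4.18e-06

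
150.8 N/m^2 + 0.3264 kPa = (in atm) 0.00471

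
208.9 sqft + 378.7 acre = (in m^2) 1.533e+06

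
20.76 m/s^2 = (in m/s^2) 20.76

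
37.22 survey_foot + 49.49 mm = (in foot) 37.38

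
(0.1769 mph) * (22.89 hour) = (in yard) 7127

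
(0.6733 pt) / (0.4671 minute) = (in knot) 1.647e-05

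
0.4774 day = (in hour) 11.46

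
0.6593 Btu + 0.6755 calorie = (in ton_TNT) 1.669e-07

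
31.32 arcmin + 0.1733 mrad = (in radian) 0.009284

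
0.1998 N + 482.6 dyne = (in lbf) 0.046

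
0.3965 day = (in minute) 571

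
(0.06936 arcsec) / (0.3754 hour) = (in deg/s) 1.426e-08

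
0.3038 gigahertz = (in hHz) 3.038e+06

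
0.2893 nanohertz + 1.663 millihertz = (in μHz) 1663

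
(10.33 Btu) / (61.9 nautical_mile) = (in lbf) 0.02137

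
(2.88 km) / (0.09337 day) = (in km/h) 1.285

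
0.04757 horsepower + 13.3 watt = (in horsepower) 0.06541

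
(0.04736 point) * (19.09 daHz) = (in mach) 9.367e-06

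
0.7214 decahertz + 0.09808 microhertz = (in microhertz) 7.214e+06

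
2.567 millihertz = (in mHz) 2.567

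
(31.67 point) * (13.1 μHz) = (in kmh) 5.269e-07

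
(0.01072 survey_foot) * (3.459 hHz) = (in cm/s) 113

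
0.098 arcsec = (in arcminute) 0.001633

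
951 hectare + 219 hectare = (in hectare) 1170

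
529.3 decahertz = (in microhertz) 5.293e+09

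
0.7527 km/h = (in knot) 0.4064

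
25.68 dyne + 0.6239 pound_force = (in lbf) 0.624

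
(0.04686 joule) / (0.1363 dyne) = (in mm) 3.438e+07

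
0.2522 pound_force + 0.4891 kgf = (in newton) 5.918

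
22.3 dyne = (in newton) 0.000223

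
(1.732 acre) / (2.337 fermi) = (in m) 2.999e+18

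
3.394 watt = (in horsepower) 0.004551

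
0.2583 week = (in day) 1.808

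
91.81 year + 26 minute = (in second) 2.895e+09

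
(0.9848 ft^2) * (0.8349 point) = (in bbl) 0.0001695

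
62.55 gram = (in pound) 0.1379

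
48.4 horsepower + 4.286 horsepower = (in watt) 3.929e+04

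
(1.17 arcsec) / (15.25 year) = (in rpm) 1.126e-13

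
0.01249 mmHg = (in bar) 1.665e-05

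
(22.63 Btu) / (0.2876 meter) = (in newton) 8.302e+04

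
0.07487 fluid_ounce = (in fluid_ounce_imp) 0.07793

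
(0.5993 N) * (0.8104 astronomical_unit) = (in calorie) 1.737e+10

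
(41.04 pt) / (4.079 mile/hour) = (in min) 0.0001323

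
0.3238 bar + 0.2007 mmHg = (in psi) 4.7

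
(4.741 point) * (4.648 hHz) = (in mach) 0.002283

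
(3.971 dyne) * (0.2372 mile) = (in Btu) 1.437e-05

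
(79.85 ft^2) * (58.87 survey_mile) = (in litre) 7.028e+08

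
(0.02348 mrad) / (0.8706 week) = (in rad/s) 4.459e-11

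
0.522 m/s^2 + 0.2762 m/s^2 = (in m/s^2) 0.7982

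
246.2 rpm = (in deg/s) 1477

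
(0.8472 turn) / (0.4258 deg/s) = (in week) 0.001184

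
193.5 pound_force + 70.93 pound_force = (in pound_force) 264.4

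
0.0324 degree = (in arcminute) 1.944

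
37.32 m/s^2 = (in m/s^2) 37.32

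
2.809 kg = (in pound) 6.193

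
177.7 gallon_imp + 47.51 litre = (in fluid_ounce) 2.892e+04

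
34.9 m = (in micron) 3.49e+07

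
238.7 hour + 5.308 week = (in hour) 1130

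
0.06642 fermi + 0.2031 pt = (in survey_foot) 0.0002351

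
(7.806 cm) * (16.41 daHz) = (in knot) 24.9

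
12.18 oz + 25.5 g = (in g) 370.8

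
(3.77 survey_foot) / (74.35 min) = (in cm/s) 0.02576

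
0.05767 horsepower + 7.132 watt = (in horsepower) 0.06723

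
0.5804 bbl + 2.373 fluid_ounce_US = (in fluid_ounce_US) 3123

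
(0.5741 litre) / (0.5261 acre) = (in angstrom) 2697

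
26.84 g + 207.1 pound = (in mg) 9.397e+07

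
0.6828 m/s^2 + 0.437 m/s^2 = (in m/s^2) 1.12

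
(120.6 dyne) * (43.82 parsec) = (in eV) 1.018e+34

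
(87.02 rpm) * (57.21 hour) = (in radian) 1.877e+06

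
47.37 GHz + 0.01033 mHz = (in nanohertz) 4.737e+19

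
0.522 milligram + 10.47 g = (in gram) 10.47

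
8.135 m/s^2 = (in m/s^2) 8.135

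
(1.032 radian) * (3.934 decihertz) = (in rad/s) 0.406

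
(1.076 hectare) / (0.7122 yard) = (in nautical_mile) 8.921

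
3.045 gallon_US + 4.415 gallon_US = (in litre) 28.24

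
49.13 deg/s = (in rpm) 8.188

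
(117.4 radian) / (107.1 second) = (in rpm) 10.47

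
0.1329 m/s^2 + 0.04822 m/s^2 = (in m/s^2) 0.1811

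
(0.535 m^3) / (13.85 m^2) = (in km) 3.863e-05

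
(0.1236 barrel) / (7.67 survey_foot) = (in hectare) 8.406e-07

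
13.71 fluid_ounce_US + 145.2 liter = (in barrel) 0.9158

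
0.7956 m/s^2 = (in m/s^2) 0.7956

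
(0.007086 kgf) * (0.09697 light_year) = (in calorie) 1.524e+13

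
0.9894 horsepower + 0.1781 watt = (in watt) 738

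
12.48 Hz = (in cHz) 1248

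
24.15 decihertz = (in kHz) 0.002415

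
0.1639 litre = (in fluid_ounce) 5.542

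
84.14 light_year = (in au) 5.321e+06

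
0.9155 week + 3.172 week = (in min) 4.12e+04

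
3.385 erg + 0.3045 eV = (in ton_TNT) 8.09e-17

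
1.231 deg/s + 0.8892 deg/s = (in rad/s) 0.037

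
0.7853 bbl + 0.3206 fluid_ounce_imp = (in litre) 124.9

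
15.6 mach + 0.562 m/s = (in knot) 1.033e+04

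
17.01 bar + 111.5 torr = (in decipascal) 1.716e+07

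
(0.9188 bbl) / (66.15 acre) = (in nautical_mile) 2.946e-10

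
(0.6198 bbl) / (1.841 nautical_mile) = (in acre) 7.142e-09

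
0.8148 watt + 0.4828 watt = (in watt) 1.298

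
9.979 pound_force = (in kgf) 4.526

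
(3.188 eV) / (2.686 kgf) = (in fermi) 1.939e-05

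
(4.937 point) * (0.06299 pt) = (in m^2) 3.87e-08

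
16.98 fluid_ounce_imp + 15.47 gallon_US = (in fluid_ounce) 1996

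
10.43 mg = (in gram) 0.01043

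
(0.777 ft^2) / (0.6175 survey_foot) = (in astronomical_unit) 2.564e-12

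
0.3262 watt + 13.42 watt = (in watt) 13.75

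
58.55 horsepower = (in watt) 4.366e+04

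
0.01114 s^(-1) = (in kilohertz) 1.114e-05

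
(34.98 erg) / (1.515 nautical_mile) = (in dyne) 0.0001247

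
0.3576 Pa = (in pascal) 0.3576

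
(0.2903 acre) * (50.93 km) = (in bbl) 3.763e+08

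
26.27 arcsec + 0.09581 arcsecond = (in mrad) 0.1278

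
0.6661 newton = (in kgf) 0.06792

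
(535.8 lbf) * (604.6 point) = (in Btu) 0.4818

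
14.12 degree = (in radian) 0.2464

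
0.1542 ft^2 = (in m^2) 0.01433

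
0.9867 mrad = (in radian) 0.0009867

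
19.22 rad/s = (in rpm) 183.5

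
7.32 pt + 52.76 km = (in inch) 2.077e+06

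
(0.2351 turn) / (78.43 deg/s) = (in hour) 0.0002998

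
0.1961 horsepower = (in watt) 146.2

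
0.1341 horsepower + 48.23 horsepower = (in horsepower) 48.36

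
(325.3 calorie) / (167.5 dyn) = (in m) 8.126e+05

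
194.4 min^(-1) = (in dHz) 32.4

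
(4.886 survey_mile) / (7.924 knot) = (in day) 0.02233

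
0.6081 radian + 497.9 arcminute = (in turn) 0.1198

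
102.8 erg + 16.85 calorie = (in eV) 4.4e+20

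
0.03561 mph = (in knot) 0.03094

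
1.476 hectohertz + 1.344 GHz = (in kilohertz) 1.344e+06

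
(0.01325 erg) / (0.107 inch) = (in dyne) 0.04875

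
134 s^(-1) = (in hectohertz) 1.34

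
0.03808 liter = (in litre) 0.03808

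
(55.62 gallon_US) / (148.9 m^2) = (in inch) 0.05567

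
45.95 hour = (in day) 1.915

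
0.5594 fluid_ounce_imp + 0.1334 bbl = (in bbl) 0.1335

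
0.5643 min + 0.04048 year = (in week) 2.111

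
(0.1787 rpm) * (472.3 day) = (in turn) 1.215e+05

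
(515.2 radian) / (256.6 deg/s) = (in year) 3.648e-06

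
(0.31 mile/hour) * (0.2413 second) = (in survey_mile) 2.078e-05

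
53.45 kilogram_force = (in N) 524.2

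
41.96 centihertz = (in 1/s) 0.4196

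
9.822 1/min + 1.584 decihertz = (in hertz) 0.3221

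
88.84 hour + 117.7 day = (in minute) 1.748e+05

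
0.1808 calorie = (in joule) 0.7565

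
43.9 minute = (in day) 0.03049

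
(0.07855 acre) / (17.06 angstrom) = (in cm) 1.863e+13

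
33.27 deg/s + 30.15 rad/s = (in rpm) 293.5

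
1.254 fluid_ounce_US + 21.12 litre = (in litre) 21.16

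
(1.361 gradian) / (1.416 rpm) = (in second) 0.1442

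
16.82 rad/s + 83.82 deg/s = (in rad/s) 18.28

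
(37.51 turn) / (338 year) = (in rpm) 2.111e-07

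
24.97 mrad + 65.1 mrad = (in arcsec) 1.858e+04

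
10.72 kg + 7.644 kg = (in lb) 40.49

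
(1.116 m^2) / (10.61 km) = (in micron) 105.2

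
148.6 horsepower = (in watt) 1.108e+05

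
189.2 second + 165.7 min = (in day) 0.1173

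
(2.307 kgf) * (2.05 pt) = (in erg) 1.636e+05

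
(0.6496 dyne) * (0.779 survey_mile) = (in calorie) 0.001946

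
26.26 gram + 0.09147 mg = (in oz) 0.9263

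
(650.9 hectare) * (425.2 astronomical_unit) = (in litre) 4.14e+23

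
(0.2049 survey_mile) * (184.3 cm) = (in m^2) 607.7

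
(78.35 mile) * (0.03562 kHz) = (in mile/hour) 1.005e+07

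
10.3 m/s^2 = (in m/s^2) 10.3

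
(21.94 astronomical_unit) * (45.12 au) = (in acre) 5.474e+21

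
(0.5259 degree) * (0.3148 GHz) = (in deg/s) 1.656e+08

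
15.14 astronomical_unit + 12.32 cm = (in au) 15.14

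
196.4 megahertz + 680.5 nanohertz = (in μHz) 1.964e+14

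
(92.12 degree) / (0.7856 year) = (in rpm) 6.197e-07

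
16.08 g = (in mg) 1.608e+04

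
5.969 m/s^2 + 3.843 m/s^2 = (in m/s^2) 9.812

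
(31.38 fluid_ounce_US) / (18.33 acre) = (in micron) 0.01251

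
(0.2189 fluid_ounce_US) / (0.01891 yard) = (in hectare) 3.744e-08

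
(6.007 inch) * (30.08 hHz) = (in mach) 1.348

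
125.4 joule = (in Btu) 0.1189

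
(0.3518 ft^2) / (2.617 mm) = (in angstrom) 1.249e+11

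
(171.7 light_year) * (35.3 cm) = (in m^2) 5.734e+17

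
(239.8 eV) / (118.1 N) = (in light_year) 3.439e-35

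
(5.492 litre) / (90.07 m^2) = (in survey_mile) 3.789e-08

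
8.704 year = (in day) 3177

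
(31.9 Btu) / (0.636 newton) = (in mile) 32.88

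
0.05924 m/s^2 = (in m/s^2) 0.05924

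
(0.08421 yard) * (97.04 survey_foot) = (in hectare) 0.0002278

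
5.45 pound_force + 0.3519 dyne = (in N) 24.24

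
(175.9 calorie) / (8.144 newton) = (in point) 2.562e+05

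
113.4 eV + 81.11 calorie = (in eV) 2.118e+21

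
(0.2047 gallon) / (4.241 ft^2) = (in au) 1.315e-14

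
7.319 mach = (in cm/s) 2.492e+05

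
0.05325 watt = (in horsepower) 7.141e-05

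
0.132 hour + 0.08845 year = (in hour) 775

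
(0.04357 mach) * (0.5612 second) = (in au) 5.565e-11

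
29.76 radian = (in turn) 4.736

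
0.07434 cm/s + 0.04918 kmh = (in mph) 0.03222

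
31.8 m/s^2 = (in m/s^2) 31.8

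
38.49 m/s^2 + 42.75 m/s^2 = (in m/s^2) 81.24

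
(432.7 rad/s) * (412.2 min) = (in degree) 6.132e+08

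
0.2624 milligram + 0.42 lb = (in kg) 0.1905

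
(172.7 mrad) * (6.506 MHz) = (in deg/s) 6.438e+07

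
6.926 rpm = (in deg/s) 41.56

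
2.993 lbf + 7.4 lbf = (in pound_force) 10.39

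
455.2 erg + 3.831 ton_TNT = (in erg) 1.603e+17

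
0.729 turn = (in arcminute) 1.575e+04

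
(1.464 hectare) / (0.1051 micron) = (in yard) 1.523e+11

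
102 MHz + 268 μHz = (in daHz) 1.02e+07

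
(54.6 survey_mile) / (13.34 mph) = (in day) 0.1705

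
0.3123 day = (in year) 0.0008556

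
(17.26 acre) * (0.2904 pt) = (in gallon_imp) 1574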